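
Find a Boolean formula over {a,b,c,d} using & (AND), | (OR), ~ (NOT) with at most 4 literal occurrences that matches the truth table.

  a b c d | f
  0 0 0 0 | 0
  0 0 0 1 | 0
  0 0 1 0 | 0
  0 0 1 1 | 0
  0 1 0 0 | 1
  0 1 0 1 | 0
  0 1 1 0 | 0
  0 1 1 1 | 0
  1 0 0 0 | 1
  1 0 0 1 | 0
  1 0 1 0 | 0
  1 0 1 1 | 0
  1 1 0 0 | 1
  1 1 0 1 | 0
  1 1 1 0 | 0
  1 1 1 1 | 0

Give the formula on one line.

  (a | b) = 0000111111111111
  ~d = 1010101010101010
  ~c = 1100110011001100
  (~d & ~c) = 1000100010001000
  ((a | b) & (~d & ~c)) = 0000100010001000

((a | b) & (~d & ~c))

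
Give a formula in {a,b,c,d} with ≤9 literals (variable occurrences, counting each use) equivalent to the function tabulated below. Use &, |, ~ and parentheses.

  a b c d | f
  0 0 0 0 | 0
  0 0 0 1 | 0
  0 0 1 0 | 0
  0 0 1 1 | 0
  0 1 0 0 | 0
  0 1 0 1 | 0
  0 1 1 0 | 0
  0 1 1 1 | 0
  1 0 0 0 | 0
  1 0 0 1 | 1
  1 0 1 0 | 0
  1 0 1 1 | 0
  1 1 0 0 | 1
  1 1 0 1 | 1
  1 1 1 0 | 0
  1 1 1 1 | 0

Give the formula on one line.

  ~c = 1100110011001100
  (b | d) = 0101111101011111
  (~c & (b | d)) = 0100110001001100
  ~a = 1111111100000000
  (~a | b) = 1111111100001111
  ((~a | b) | d) = 1111111101011111
  (a | c) = 0011001111111111
  (((~a | b) | d) & (a | c)) = 0011001101011111
  ((~c & (b | d)) & (((~a | b) | d) & (a | c))) = 0000000001001100

((~c & (b | d)) & (((~a | b) | d) & (a | c)))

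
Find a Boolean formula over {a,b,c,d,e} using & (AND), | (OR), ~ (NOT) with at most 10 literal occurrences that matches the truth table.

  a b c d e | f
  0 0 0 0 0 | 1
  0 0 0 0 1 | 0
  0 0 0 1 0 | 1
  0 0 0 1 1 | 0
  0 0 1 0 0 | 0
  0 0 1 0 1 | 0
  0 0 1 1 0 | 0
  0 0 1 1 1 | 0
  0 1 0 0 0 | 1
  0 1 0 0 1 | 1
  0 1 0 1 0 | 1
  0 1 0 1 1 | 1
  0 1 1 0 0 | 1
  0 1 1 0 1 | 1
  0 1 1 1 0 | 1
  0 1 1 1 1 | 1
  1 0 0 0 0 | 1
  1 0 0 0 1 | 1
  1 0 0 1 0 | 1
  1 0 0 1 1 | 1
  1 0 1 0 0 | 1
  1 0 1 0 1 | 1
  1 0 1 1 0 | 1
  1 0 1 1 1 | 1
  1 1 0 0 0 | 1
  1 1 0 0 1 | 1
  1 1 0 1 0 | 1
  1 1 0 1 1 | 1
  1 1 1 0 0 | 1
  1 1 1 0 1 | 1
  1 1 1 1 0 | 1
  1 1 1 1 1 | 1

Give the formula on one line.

  ~a = 11111111111111110000000000000000
  ~e = 10101010101010101010101010101010
  (~a & ~e) = 10101010101010100000000000000000
  ~b = 11111111000000001111111100000000
  ((~a & ~e) | ~b) = 11111111101010101111111100000000
  ~c = 11110000111100001111000011110000
  (~e & ~c) = 10100000101000001010000010100000
  (((~a & ~e) | ~b) & (~e & ~c)) = 10100000101000001010000000000000
  (b | a) = 00000000111111111111111111111111
  ((((~a & ~e) | ~b) & (~e & ~c)) | (b | a)) = 10100000111111111111111111111111

((((~a & ~e) | ~b) & (~e & ~c)) | (b | a))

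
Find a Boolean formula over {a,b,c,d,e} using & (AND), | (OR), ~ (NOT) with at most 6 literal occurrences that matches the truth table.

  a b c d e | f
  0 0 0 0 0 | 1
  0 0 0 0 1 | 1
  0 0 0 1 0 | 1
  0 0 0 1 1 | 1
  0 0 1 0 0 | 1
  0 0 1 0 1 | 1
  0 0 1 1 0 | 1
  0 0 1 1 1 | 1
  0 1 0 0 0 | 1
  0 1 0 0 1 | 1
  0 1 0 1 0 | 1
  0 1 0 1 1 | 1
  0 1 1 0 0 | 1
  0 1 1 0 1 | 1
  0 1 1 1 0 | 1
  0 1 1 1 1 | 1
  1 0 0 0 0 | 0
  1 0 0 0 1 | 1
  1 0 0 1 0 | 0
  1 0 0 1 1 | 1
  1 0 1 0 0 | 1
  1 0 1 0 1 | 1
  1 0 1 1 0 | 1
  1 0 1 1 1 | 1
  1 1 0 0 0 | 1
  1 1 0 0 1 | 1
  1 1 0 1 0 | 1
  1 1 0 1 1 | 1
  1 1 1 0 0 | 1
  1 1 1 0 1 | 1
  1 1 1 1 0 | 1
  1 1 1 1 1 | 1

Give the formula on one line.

((b | ((~e & ~a) | c)) | (c | e))

  ~e = 10101010101010101010101010101010
  ~a = 11111111111111110000000000000000
  (~e & ~a) = 10101010101010100000000000000000
  ((~e & ~a) | c) = 10101111101011110000111100001111
  (b | ((~e & ~a) | c)) = 10101111111111110000111111111111
  (c | e) = 01011111010111110101111101011111
  ((b | ((~e & ~a) | c)) | (c | e)) = 11111111111111110101111111111111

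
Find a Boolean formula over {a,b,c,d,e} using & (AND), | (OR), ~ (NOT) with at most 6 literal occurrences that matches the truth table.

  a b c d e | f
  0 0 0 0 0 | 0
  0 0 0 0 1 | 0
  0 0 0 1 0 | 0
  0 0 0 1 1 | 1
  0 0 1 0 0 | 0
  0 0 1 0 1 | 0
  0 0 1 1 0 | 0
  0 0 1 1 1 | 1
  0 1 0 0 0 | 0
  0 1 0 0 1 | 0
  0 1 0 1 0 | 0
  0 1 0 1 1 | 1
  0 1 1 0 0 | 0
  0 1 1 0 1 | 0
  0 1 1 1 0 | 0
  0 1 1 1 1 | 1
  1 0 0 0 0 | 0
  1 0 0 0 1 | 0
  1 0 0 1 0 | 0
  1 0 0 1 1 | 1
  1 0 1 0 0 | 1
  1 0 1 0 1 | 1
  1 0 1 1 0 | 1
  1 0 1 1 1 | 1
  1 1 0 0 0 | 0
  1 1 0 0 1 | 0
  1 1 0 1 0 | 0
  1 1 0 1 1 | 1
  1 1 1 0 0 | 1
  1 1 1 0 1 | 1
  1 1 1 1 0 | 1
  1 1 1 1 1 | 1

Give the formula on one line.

((a & c) | (d & e))

  (a & c) = 00000000000000000000111100001111
  (d & e) = 00010001000100010001000100010001
  ((a & c) | (d & e)) = 00010001000100010001111100011111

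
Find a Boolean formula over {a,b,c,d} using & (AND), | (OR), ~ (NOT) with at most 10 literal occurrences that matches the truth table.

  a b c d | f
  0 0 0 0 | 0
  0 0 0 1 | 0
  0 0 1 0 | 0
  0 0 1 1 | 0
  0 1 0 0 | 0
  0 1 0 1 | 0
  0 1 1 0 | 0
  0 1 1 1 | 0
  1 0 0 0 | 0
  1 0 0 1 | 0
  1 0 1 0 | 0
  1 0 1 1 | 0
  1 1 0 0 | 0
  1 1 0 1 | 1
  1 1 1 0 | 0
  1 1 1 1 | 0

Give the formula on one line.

((((b | ~d) | ~a) & (a & ~c)) & (d & ~c))

  ~d = 1010101010101010
  (b | ~d) = 1010111110101111
  ~a = 1111111100000000
  ((b | ~d) | ~a) = 1111111110101111
  ~c = 1100110011001100
  (a & ~c) = 0000000011001100
  (((b | ~d) | ~a) & (a & ~c)) = 0000000010001100
  (d & ~c) = 0100010001000100
  ((((b | ~d) | ~a) & (a & ~c)) & (d & ~c)) = 0000000000000100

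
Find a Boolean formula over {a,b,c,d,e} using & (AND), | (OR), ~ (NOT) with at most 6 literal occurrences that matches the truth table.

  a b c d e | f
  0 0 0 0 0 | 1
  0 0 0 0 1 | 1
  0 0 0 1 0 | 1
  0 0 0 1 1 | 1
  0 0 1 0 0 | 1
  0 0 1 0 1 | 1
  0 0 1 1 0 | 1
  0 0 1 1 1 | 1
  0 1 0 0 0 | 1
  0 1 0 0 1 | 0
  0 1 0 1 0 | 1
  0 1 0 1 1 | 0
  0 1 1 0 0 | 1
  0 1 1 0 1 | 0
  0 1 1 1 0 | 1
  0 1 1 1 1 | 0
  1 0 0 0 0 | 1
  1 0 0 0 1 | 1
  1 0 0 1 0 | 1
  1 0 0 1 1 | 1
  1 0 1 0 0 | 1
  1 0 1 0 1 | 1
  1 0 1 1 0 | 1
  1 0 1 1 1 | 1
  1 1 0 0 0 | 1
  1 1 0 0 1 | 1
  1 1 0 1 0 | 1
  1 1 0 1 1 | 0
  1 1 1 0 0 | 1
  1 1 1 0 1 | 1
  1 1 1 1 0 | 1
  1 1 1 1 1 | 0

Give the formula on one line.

(~e | (e & (~b | (~d & a))))

  ~e = 10101010101010101010101010101010
  ~b = 11111111000000001111111100000000
  ~d = 11001100110011001100110011001100
  (~d & a) = 00000000000000001100110011001100
  (~b | (~d & a)) = 11111111000000001111111111001100
  (e & (~b | (~d & a))) = 01010101000000000101010101000100
  (~e | (e & (~b | (~d & a)))) = 11111111101010101111111111101110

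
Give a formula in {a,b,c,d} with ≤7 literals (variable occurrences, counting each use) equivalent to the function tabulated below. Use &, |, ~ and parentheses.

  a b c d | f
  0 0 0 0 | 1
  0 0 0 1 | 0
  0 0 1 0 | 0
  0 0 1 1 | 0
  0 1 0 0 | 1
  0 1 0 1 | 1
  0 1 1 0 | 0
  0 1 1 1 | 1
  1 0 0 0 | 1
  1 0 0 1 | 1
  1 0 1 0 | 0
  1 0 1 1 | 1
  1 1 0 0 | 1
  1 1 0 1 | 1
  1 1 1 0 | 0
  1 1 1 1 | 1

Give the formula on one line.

  ~c = 1100110011001100
  (d | ~c) = 1101110111011101
  ~d = 1010101010101010
  (b & d) = 0000010100000101
  (~d | (b & d)) = 1010111110101111
  (a | (~d | (b & d))) = 1010111111111111
  ((d | ~c) & (a | (~d | (b & d)))) = 1000110111011101

((d | ~c) & (a | (~d | (b & d))))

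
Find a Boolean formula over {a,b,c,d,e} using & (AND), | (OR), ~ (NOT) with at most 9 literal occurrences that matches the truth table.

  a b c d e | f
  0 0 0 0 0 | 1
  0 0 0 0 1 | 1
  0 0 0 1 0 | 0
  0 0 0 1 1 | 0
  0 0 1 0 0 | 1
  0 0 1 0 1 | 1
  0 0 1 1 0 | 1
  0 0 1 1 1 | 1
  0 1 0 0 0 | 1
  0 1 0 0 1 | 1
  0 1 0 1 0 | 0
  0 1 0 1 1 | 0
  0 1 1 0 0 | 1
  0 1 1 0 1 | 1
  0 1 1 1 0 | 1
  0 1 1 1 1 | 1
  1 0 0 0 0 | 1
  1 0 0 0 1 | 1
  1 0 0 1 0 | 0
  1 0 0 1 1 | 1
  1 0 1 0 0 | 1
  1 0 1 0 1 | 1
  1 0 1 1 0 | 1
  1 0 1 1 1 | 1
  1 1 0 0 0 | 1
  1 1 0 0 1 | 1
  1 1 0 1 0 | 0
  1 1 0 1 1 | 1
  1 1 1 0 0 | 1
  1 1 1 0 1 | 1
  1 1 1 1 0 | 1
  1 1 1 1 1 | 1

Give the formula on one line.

  ~d = 11001100110011001100110011001100
  (c | ~d) = 11001111110011111100111111001111
  (c | a) = 00001111000011111111111111111111
  (d & e) = 00010001000100010001000100010001
  ((c | a) & (d & e)) = 00000001000000010001000100010001
  ((c | ~d) | ((c | a) & (d & e))) = 11001111110011111101111111011111

((c | ~d) | ((c | a) & (d & e)))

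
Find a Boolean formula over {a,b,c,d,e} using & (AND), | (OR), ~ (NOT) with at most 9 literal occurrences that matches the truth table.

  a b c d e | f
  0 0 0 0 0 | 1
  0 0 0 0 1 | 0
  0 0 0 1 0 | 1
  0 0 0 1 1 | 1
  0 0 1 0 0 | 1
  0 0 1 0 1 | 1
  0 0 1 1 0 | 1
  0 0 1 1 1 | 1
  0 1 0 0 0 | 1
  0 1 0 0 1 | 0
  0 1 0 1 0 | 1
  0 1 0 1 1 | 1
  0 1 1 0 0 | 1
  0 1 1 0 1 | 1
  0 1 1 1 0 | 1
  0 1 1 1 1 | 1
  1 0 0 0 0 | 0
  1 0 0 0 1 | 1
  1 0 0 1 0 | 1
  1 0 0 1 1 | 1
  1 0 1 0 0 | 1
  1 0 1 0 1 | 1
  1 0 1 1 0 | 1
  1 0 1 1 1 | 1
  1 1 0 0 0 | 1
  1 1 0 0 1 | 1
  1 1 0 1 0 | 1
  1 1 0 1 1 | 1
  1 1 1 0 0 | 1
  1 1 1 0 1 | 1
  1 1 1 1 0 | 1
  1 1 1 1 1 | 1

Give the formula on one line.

  ~e = 10101010101010101010101010101010
  (a | ~e) = 10101010101010101111111111111111
  ~a = 11111111111111110000000000000000
  (~a | b) = 11111111111111110000000011111111
  ((a | ~e) & (~a | b)) = 10101010101010100000000011111111
  ~c = 11110000111100001111000011110000
  (~c & e) = 01010000010100000101000001010000
  ((~c & e) & a) = 00000000000000000101000001010000
  (((~c & e) & a) | d) = 00110011001100110111001101110011
  (c | (((~c & e) & a) | d)) = 00111111001111110111111101111111
  (((a | ~e) & (~a | b)) | (c | (((~c & e) & a) | d))) = 10111111101111110111111111111111

(((a | ~e) & (~a | b)) | (c | (((~c & e) & a) | d)))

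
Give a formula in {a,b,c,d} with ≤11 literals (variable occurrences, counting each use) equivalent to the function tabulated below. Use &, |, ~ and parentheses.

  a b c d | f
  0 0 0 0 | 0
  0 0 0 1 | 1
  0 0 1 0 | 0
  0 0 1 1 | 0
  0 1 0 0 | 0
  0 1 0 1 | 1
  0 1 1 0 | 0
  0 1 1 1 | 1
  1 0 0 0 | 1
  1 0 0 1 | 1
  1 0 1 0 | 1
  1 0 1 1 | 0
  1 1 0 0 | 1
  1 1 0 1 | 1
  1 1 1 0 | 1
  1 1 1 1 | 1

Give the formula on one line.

(((b | ~c) & (a | d)) | (a & ((b | ~d) & (c & ~b))))

  ~c = 1100110011001100
  (b | ~c) = 1100111111001111
  (a | d) = 0101010111111111
  ((b | ~c) & (a | d)) = 0100010111001111
  ~d = 1010101010101010
  (b | ~d) = 1010111110101111
  ~b = 1111000011110000
  (c & ~b) = 0011000000110000
  ((b | ~d) & (c & ~b)) = 0010000000100000
  (a & ((b | ~d) & (c & ~b))) = 0000000000100000
  (((b | ~c) & (a | d)) | (a & ((b | ~d) & (c & ~b)))) = 0100010111101111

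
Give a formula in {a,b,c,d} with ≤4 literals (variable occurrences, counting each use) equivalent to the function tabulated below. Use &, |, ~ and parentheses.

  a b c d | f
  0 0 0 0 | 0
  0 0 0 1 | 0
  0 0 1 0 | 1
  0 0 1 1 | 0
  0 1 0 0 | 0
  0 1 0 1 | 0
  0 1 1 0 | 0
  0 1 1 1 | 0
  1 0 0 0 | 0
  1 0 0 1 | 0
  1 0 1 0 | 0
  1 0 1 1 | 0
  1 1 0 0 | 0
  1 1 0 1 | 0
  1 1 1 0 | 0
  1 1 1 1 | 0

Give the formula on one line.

  ~d = 1010101010101010
  ~b = 1111000011110000
  (~d & ~b) = 1010000010100000
  (c & (~d & ~b)) = 0010000000100000
  ~a = 1111111100000000
  ((c & (~d & ~b)) & ~a) = 0010000000000000

((c & (~d & ~b)) & ~a)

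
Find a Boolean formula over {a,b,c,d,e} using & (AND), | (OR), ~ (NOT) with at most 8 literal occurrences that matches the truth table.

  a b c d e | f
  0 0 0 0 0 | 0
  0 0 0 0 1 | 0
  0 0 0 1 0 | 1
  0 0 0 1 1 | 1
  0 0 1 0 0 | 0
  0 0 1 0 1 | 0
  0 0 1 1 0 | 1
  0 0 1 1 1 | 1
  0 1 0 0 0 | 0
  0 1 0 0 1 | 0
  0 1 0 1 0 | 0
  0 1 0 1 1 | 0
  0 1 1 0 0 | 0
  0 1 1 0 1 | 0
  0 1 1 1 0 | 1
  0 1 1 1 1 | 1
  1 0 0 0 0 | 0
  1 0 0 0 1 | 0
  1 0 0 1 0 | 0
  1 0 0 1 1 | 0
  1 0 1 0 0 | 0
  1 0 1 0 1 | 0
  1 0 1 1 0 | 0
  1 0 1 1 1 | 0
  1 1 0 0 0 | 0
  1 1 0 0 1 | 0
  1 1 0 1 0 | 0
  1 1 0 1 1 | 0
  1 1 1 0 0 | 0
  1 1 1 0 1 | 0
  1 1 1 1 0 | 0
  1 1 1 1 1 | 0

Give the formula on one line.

(((c & ~a) | (~b & ~a)) & (a | d))

  ~a = 11111111111111110000000000000000
  (c & ~a) = 00001111000011110000000000000000
  ~b = 11111111000000001111111100000000
  (~b & ~a) = 11111111000000000000000000000000
  ((c & ~a) | (~b & ~a)) = 11111111000011110000000000000000
  (a | d) = 00110011001100111111111111111111
  (((c & ~a) | (~b & ~a)) & (a | d)) = 00110011000000110000000000000000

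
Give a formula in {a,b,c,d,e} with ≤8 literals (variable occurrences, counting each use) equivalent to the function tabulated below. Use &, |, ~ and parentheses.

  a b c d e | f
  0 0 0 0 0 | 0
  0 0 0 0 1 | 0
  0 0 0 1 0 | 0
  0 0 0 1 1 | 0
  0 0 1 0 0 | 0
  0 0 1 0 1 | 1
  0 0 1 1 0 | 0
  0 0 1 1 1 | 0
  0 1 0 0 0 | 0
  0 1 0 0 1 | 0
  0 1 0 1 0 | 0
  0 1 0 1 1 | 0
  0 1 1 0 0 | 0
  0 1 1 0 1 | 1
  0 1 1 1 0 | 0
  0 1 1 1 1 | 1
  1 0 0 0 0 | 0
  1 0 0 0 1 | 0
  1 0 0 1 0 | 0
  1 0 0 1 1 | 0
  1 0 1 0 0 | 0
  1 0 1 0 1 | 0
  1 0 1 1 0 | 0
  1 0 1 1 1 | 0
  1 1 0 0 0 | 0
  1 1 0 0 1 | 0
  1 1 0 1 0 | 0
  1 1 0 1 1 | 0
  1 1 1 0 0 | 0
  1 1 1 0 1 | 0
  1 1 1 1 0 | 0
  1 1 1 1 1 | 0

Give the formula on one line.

  ~a = 11111111111111110000000000000000
  (~a & e) = 01010101010101010000000000000000
  ~c = 11110000111100001111000011110000
  (~c & a) = 00000000000000001111000011110000
  ((~c & a) & b) = 00000000000000000000000011110000
  ((~a & e) | ((~c & a) & b)) = 01010101010101010000000011110000
  ~d = 11001100110011001100110011001100
  (b | ~d) = 11001100111111111100110011111111
  ((b | ~d) & c) = 00001100000011110000110000001111
  (((~a & e) | ((~c & a) & b)) & ((b | ~d) & c)) = 00000100000001010000000000000000

(((~a & e) | ((~c & a) & b)) & ((b | ~d) & c))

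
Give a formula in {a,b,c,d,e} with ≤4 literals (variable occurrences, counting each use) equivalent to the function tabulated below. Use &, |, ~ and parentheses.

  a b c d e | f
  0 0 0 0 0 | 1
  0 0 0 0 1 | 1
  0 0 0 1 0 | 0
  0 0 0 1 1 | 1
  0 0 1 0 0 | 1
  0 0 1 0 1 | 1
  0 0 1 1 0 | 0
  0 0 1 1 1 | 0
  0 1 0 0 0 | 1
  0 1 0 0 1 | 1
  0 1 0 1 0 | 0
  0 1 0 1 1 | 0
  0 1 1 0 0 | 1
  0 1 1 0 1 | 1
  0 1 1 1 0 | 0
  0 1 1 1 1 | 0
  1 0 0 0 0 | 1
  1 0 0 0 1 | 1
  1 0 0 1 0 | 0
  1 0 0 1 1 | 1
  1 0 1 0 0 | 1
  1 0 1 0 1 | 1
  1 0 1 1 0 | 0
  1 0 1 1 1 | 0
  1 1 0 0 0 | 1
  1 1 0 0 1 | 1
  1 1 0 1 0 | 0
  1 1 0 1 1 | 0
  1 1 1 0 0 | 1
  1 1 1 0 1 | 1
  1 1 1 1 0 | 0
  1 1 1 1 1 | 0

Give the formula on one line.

  ~d = 11001100110011001100110011001100
  ~b = 11111111000000001111111100000000
  ~c = 11110000111100001111000011110000
  (~b & ~c) = 11110000000000001111000000000000
  ((~b & ~c) & e) = 01010000000000000101000000000000
  (~d | ((~b & ~c) & e)) = 11011100110011001101110011001100

(~d | ((~b & ~c) & e))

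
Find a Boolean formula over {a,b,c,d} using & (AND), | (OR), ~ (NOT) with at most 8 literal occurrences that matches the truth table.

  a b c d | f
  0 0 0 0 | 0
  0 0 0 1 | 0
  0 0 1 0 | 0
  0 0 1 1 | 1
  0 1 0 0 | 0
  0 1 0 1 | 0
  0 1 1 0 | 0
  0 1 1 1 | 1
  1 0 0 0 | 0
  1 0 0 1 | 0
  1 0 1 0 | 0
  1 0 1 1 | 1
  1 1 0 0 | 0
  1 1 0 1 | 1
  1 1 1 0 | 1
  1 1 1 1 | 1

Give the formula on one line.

  (a & b) = 0000000000001111
  ((a & b) | c) = 0011001100111111
  (((a & b) | c) & d) = 0001000100010101
  (a & c) = 0000000000110011
  ~d = 1010101010101010
  ((a & c) & ~d) = 0000000000100010
  (b & ((a & c) & ~d)) = 0000000000000010
  ((((a & b) | c) & d) | (b & ((a & c) & ~d))) = 0001000100010111

((((a & b) | c) & d) | (b & ((a & c) & ~d)))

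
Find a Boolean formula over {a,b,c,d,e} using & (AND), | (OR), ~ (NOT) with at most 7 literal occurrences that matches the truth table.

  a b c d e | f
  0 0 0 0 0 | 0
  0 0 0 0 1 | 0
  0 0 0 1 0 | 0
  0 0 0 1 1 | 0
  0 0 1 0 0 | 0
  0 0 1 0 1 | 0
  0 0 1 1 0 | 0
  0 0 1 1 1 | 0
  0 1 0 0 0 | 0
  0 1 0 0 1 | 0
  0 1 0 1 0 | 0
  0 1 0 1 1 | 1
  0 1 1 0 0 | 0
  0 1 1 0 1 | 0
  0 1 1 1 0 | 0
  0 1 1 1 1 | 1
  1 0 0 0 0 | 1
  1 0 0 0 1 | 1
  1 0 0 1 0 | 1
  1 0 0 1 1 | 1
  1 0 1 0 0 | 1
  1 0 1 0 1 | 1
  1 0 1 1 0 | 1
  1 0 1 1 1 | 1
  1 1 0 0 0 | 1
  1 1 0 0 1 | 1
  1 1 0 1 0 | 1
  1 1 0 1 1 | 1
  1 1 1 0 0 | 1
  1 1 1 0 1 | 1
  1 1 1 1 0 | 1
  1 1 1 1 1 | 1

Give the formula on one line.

  (d & b) = 00000000001100110000000000110011
  ((d & b) & e) = 00000000000100010000000000010001
  (((d & b) & e) | a) = 00000000000100011111111111111111

(((d & b) & e) | a)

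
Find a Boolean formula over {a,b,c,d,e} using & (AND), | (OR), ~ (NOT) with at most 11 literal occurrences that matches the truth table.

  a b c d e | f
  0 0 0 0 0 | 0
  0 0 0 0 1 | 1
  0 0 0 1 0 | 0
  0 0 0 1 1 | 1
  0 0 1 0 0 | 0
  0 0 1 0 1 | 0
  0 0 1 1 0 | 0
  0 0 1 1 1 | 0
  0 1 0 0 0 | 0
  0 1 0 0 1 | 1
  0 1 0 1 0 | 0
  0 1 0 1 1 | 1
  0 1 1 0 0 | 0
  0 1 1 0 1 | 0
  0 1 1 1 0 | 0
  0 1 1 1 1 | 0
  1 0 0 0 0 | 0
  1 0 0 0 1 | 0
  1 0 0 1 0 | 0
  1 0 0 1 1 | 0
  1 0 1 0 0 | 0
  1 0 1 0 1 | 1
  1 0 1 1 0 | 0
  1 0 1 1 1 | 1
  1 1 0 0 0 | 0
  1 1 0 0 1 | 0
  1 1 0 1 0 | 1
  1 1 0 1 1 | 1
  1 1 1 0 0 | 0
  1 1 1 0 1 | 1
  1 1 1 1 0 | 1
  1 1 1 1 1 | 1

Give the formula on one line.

((((a & c) | (~c & ~a)) & e) | ((a & d) & b))

  (a & c) = 00000000000000000000111100001111
  ~c = 11110000111100001111000011110000
  ~a = 11111111111111110000000000000000
  (~c & ~a) = 11110000111100000000000000000000
  ((a & c) | (~c & ~a)) = 11110000111100000000111100001111
  (((a & c) | (~c & ~a)) & e) = 01010000010100000000010100000101
  (a & d) = 00000000000000000011001100110011
  ((a & d) & b) = 00000000000000000000000000110011
  ((((a & c) | (~c & ~a)) & e) | ((a & d) & b)) = 01010000010100000000010100110111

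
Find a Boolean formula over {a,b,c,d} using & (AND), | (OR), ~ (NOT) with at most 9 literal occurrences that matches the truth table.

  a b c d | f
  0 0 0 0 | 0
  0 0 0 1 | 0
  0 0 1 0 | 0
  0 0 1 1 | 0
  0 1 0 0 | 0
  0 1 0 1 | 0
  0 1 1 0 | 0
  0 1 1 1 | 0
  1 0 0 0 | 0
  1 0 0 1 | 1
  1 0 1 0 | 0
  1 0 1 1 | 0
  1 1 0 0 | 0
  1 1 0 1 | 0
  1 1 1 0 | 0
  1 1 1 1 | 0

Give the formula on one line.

((((c | (~a & b)) & b) | (a & (~c & d))) & (~c & ~b))

  ~a = 1111111100000000
  (~a & b) = 0000111100000000
  (c | (~a & b)) = 0011111100110011
  ((c | (~a & b)) & b) = 0000111100000011
  ~c = 1100110011001100
  (~c & d) = 0100010001000100
  (a & (~c & d)) = 0000000001000100
  (((c | (~a & b)) & b) | (a & (~c & d))) = 0000111101000111
  ~b = 1111000011110000
  (~c & ~b) = 1100000011000000
  ((((c | (~a & b)) & b) | (a & (~c & d))) & (~c & ~b)) = 0000000001000000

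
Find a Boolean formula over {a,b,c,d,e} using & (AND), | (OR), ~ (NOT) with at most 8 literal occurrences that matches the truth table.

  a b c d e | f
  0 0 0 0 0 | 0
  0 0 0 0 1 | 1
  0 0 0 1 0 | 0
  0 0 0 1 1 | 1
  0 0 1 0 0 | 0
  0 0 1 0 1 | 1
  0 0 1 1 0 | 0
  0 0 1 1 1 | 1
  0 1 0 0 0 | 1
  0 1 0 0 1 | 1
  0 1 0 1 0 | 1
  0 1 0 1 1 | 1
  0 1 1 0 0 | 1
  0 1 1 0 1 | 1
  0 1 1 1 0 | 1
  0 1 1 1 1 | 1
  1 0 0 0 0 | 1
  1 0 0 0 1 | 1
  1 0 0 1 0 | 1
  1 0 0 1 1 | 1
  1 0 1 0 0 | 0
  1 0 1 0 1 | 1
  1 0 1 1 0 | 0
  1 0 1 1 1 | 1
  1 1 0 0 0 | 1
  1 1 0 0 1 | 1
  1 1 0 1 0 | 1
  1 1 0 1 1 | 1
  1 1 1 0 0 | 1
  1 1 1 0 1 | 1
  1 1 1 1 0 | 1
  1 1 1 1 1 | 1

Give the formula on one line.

((b | (a & ~c)) | (~b & e))

  ~c = 11110000111100001111000011110000
  (a & ~c) = 00000000000000001111000011110000
  (b | (a & ~c)) = 00000000111111111111000011111111
  ~b = 11111111000000001111111100000000
  (~b & e) = 01010101000000000101010100000000
  ((b | (a & ~c)) | (~b & e)) = 01010101111111111111010111111111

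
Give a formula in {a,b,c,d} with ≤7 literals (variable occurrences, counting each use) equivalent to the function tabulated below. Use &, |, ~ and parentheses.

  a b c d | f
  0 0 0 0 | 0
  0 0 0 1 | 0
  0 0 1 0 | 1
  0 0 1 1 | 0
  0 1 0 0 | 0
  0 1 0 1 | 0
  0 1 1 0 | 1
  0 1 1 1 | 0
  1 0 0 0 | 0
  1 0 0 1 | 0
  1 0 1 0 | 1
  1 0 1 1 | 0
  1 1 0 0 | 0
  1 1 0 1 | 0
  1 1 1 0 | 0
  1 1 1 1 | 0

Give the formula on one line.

((c & ~d) & (~a | ~b))

  ~d = 1010101010101010
  (c & ~d) = 0010001000100010
  ~a = 1111111100000000
  ~b = 1111000011110000
  (~a | ~b) = 1111111111110000
  ((c & ~d) & (~a | ~b)) = 0010001000100000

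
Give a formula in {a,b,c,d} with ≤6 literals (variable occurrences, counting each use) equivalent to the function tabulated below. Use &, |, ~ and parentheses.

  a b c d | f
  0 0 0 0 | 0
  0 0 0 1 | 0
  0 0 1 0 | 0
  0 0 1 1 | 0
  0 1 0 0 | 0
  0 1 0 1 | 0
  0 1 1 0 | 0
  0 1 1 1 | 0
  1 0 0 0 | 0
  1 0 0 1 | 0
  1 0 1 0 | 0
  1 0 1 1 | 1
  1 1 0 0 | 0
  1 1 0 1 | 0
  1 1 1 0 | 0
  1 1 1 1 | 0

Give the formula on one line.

((~b & a) & (d & (c & ~b)))

  ~b = 1111000011110000
  (~b & a) = 0000000011110000
  (c & ~b) = 0011000000110000
  (d & (c & ~b)) = 0001000000010000
  ((~b & a) & (d & (c & ~b))) = 0000000000010000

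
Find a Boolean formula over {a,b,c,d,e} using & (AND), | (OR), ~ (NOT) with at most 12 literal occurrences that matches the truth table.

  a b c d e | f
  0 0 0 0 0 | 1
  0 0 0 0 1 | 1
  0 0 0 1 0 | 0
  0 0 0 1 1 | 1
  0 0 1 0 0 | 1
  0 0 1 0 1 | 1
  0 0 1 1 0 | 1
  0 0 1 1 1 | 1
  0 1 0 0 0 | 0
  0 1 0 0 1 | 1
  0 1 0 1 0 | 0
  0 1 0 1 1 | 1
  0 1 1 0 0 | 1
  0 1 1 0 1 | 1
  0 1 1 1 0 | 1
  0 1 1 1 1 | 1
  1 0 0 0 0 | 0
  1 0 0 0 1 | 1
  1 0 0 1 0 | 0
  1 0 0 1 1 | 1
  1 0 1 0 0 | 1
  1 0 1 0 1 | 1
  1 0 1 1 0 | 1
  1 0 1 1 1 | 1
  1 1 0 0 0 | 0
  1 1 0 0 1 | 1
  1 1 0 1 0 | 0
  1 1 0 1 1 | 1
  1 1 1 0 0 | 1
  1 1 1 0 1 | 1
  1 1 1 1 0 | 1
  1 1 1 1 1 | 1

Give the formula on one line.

  ~b = 11111111000000001111111100000000
  (e | ~b) = 11111111010101011111111101010101
  ~a = 11111111111111110000000000000000
  ~d = 11001100110011001100110011001100
  (~a & ~d) = 11001100110011000000000000000000
  ((e | ~b) & (~a & ~d)) = 11001100010001000000000000000000
  (e & d) = 00010001000100010001000100010001
  (e & ~d) = 01000100010001000100010001000100
  ((e & d) | (e & ~d)) = 01010101010101010101010101010101
  (((e | ~b) & (~a & ~d)) | ((e & d) | (e & ~d))) = 11011101010101010101010101010101
  ((((e | ~b) & (~a & ~d)) | ((e & d) | (e & ~d))) | c) = 11011111010111110101111101011111

((((e | ~b) & (~a & ~d)) | ((e & d) | (e & ~d))) | c)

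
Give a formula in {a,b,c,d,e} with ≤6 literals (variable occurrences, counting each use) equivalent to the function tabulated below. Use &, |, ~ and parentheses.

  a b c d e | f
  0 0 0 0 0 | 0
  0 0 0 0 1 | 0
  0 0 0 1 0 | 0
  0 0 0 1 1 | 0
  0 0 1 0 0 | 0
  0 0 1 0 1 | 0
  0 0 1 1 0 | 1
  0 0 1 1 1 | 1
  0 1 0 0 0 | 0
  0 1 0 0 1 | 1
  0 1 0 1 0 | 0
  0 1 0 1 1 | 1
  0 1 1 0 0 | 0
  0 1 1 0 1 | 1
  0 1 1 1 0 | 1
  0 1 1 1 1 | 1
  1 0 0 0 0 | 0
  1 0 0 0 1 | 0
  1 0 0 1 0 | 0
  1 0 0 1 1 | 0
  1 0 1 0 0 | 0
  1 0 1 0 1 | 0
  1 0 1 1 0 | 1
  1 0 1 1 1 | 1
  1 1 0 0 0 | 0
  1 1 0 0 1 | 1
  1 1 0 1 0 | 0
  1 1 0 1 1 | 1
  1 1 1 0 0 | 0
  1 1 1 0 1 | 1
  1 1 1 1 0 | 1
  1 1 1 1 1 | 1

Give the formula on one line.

((b & e) | (d & c))

  (b & e) = 00000000010101010000000001010101
  (d & c) = 00000011000000110000001100000011
  ((b & e) | (d & c)) = 00000011010101110000001101010111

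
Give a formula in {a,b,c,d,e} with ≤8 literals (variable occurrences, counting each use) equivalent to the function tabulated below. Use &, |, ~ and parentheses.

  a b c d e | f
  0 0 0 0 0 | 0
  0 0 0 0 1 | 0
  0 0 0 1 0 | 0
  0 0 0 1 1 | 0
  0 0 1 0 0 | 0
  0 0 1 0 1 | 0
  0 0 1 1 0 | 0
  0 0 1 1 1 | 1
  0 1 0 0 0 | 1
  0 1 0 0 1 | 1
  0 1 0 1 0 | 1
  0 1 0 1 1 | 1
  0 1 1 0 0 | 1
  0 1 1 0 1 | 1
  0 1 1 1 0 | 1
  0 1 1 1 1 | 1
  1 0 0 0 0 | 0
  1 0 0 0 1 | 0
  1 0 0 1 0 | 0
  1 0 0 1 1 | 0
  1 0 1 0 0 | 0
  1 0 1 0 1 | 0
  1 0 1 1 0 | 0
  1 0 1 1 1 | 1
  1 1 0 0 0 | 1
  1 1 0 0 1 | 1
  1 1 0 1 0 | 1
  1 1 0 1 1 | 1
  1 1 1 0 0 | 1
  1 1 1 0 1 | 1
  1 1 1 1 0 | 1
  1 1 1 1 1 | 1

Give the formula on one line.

((c & ((e & ((~c | d) | (a | d))) & d)) | b)

  ~c = 11110000111100001111000011110000
  (~c | d) = 11110011111100111111001111110011
  (a | d) = 00110011001100111111111111111111
  ((~c | d) | (a | d)) = 11110011111100111111111111111111
  (e & ((~c | d) | (a | d))) = 01010001010100010101010101010101
  ((e & ((~c | d) | (a | d))) & d) = 00010001000100010001000100010001
  (c & ((e & ((~c | d) | (a | d))) & d)) = 00000001000000010000000100000001
  ((c & ((e & ((~c | d) | (a | d))) & d)) | b) = 00000001111111110000000111111111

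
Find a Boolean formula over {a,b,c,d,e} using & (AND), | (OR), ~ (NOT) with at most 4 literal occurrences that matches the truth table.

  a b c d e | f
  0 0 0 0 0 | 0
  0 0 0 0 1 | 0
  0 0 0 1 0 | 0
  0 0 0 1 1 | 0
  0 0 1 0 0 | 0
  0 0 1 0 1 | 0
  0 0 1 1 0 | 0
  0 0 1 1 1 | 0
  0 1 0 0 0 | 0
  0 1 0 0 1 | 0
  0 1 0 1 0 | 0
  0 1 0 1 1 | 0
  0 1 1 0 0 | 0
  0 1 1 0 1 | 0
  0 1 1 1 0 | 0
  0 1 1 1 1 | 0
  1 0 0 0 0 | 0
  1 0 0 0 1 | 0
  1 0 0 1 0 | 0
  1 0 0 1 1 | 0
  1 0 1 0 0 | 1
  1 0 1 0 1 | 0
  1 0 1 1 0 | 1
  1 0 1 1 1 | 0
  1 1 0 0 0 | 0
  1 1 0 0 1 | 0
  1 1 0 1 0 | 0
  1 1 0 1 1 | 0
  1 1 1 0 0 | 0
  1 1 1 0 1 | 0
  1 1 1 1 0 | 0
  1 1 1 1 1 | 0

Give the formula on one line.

  ~b = 11111111000000001111111100000000
  ~e = 10101010101010101010101010101010
  (~e & a) = 00000000000000001010101010101010
  ((~e & a) & c) = 00000000000000000000101000001010
  (~b & ((~e & a) & c)) = 00000000000000000000101000000000

(~b & ((~e & a) & c))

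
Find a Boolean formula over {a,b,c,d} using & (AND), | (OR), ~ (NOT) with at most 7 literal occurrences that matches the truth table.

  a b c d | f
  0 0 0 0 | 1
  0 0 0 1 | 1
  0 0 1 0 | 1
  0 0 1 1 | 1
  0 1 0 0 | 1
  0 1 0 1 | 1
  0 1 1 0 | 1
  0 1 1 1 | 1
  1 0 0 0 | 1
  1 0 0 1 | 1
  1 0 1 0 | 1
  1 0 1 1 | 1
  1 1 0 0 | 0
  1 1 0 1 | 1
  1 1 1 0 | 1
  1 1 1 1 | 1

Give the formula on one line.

  (d | c) = 0111011101110111
  ~b = 1111000011110000
  ((d | c) | ~b) = 1111011111110111
  ~a = 1111111100000000
  (d | ~a) = 1111111101010101
  ~c = 1100110011001100
  ((d | ~a) & ~c) = 1100110001000100
  (((d | c) | ~b) | ((d | ~a) & ~c)) = 1111111111110111

(((d | c) | ~b) | ((d | ~a) & ~c))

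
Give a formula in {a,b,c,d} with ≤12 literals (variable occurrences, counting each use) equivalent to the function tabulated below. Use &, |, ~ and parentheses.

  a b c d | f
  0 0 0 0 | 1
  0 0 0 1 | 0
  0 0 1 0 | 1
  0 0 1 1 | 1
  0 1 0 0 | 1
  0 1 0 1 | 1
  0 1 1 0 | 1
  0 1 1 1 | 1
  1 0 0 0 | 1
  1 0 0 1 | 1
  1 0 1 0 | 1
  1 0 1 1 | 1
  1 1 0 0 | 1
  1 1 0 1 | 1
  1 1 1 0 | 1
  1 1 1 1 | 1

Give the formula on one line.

(((~d & ~a) | a) | ((c | b) & ((~d | (b | c)) & ~a)))

  ~d = 1010101010101010
  ~a = 1111111100000000
  (~d & ~a) = 1010101000000000
  ((~d & ~a) | a) = 1010101011111111
  (c | b) = 0011111100111111
  (b | c) = 0011111100111111
  (~d | (b | c)) = 1011111110111111
  ((~d | (b | c)) & ~a) = 1011111100000000
  ((c | b) & ((~d | (b | c)) & ~a)) = 0011111100000000
  (((~d & ~a) | a) | ((c | b) & ((~d | (b | c)) & ~a))) = 1011111111111111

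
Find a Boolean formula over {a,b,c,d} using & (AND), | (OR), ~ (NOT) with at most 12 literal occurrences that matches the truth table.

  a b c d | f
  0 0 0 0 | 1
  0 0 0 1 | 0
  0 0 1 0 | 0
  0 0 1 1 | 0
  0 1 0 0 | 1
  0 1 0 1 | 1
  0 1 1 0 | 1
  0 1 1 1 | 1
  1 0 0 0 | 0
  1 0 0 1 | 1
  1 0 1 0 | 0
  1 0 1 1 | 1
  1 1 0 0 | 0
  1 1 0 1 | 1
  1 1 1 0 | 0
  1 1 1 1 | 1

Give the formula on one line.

  (d & a) = 0000000001010101
  ~a = 1111111100000000
  (b & ~a) = 0000111100000000
  ((d & a) | (b & ~a)) = 0000111101010101
  ~c = 1100110011001100
  ~d = 1010101010101010
  (~c & ~d) = 1000100010001000
  ~b = 1111000011110000
  (~a | ~b) = 1111111111110000
  ((~c & ~d) & (~a | ~b)) = 1000100010000000
  (~a & ((~c & ~d) & (~a | ~b))) = 1000100000000000
  (((d & a) | (b & ~a)) | (~a & ((~c & ~d) & (~a | ~b)))) = 1000111101010101

(((d & a) | (b & ~a)) | (~a & ((~c & ~d) & (~a | ~b))))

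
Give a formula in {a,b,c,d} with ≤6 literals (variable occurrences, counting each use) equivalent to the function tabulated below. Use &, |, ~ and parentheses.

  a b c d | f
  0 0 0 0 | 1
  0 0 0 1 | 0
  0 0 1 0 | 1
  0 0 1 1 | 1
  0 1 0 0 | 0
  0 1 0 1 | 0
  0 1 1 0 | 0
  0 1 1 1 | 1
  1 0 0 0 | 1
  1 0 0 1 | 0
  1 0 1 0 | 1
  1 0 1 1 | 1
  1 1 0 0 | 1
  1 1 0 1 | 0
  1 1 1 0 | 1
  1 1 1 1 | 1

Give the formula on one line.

  ~d = 1010101010101010
  (c | ~d) = 1011101110111011
  ~b = 1111000011110000
  (~b | a) = 1111000011111111
  (d | (~b | a)) = 1111010111111111
  ((c | ~d) & (d | (~b | a))) = 1011000110111011

((c | ~d) & (d | (~b | a)))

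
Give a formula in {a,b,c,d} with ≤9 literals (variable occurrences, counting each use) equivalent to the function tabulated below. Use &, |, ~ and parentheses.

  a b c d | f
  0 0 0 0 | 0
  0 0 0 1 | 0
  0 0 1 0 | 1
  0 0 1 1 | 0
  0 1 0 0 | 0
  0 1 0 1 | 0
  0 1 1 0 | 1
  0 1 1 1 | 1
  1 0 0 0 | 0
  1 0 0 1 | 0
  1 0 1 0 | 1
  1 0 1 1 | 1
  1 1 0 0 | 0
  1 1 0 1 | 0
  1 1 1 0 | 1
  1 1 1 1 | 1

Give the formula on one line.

(c & (~d | (~c | (d & (a | b)))))

  ~d = 1010101010101010
  ~c = 1100110011001100
  (a | b) = 0000111111111111
  (d & (a | b)) = 0000010101010101
  (~c | (d & (a | b))) = 1100110111011101
  (~d | (~c | (d & (a | b)))) = 1110111111111111
  (c & (~d | (~c | (d & (a | b))))) = 0010001100110011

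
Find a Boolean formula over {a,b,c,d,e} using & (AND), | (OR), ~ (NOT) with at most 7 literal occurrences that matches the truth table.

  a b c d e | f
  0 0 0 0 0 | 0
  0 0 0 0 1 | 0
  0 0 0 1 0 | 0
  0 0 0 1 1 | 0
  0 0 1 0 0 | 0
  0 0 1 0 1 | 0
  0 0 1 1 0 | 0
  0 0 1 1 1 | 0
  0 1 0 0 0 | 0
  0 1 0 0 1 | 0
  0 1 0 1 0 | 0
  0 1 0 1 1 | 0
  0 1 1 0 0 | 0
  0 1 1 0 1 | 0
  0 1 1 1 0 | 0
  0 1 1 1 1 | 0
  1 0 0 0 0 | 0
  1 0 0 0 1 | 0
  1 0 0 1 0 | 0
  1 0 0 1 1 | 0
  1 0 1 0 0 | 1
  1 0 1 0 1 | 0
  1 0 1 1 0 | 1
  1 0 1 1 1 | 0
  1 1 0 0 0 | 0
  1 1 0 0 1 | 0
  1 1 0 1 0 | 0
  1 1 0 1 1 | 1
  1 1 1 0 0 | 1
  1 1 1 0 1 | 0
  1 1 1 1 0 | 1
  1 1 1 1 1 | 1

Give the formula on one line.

  ~e = 10101010101010101010101010101010
  (~e | b) = 10101010111111111010101011111111
  ((~e | b) & a) = 00000000000000001010101011111111
  (c & ~e) = 00001010000010100000101000001010
  (e & d) = 00010001000100010001000100010001
  ((c & ~e) | (e & d)) = 00011011000110110001101100011011
  (((~e | b) & a) & ((c & ~e) | (e & d))) = 00000000000000000000101000011011

(((~e | b) & a) & ((c & ~e) | (e & d)))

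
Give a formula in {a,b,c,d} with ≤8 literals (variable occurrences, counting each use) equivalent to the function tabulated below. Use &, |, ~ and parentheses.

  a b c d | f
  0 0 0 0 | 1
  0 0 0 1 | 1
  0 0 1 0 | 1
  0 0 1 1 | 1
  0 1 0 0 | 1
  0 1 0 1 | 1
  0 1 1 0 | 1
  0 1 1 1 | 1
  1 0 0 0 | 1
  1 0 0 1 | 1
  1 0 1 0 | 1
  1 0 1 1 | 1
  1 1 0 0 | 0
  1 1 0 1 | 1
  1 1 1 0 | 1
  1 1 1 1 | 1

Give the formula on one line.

(((~a | ~b) | ((~b | d) & a)) | c)

  ~a = 1111111100000000
  ~b = 1111000011110000
  (~a | ~b) = 1111111111110000
  (~b | d) = 1111010111110101
  ((~b | d) & a) = 0000000011110101
  ((~a | ~b) | ((~b | d) & a)) = 1111111111110101
  (((~a | ~b) | ((~b | d) & a)) | c) = 1111111111110111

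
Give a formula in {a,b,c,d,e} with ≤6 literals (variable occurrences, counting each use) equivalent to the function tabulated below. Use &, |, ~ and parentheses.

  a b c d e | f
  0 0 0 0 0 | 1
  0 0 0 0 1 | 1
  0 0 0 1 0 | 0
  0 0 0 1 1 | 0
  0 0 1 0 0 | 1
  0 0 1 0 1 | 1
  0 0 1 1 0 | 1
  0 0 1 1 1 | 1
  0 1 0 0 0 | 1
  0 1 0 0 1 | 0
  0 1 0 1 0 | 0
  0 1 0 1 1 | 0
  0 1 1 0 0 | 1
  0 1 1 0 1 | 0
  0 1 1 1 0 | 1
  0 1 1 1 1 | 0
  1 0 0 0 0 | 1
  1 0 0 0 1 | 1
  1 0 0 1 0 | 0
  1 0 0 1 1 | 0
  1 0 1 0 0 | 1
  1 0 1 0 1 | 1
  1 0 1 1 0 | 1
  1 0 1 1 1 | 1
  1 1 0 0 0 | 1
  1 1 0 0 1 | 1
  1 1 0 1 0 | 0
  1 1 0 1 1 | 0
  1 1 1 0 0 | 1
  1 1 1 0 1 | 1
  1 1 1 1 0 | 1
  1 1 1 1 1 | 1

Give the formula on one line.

  ~d = 11001100110011001100110011001100
  (c | ~d) = 11001111110011111100111111001111
  ~b = 11111111000000001111111100000000
  ~e = 10101010101010101010101010101010
  (~b | ~e) = 11111111101010101111111110101010
  ((~b | ~e) | a) = 11111111101010101111111111111111
  ((c | ~d) & ((~b | ~e) | a)) = 11001111100010101100111111001111

((c | ~d) & ((~b | ~e) | a))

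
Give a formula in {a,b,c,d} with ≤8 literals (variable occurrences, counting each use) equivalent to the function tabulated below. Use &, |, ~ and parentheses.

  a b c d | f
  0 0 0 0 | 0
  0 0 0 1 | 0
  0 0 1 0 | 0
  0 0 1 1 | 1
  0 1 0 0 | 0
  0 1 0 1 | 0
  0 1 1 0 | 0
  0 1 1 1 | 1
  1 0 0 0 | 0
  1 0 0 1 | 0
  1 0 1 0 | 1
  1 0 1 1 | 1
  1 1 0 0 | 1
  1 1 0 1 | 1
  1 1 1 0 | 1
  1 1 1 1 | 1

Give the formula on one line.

((c | (a & b)) & (a | d))

  (a & b) = 0000000000001111
  (c | (a & b)) = 0011001100111111
  (a | d) = 0101010111111111
  ((c | (a & b)) & (a | d)) = 0001000100111111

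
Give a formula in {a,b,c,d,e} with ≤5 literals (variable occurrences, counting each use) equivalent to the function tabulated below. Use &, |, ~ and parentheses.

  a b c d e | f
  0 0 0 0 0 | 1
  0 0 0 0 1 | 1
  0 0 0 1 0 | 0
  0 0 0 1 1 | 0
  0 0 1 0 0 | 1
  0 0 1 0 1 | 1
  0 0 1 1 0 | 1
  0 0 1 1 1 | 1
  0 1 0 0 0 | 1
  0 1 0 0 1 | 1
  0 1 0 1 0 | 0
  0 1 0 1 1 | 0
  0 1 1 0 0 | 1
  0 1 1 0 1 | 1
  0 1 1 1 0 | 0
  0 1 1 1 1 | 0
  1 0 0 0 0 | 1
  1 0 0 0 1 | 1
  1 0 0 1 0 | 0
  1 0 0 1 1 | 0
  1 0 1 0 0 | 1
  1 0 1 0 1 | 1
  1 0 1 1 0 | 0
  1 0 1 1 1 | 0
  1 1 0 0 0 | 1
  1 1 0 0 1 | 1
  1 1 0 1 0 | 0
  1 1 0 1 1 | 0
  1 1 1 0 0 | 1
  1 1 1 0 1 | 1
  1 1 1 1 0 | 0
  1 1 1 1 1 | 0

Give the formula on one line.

(((a | ~b) & (c & ~a)) | ~d)

  ~b = 11111111000000001111111100000000
  (a | ~b) = 11111111000000001111111111111111
  ~a = 11111111111111110000000000000000
  (c & ~a) = 00001111000011110000000000000000
  ((a | ~b) & (c & ~a)) = 00001111000000000000000000000000
  ~d = 11001100110011001100110011001100
  (((a | ~b) & (c & ~a)) | ~d) = 11001111110011001100110011001100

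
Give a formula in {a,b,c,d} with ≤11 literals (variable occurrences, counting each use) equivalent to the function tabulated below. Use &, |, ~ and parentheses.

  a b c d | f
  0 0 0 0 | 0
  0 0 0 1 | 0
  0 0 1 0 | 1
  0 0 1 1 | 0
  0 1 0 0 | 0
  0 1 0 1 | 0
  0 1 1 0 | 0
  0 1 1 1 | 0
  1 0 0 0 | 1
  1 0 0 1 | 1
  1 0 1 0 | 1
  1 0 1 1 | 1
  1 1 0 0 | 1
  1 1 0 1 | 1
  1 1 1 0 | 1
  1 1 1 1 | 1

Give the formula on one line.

(((~b | a) & ((c | (~d & a)) & (~d | ~c))) | a)

  ~b = 1111000011110000
  (~b | a) = 1111000011111111
  ~d = 1010101010101010
  (~d & a) = 0000000010101010
  (c | (~d & a)) = 0011001110111011
  ~c = 1100110011001100
  (~d | ~c) = 1110111011101110
  ((c | (~d & a)) & (~d | ~c)) = 0010001010101010
  ((~b | a) & ((c | (~d & a)) & (~d | ~c))) = 0010000010101010
  (((~b | a) & ((c | (~d & a)) & (~d | ~c))) | a) = 0010000011111111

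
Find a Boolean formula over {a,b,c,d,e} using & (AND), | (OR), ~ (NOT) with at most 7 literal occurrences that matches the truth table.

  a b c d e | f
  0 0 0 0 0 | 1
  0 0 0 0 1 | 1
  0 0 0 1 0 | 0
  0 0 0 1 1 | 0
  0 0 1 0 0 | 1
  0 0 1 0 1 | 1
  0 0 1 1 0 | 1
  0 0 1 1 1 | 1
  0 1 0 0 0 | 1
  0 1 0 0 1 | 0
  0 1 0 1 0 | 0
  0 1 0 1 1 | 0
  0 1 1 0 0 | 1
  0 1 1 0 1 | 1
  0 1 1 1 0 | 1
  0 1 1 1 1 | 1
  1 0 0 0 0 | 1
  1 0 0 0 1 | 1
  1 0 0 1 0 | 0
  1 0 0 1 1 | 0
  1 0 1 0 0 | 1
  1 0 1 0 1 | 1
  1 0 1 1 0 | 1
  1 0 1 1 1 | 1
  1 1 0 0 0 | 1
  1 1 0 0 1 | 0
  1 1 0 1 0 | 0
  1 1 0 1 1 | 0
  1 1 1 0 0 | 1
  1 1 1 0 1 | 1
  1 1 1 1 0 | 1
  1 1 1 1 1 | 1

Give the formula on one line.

  ~b = 11111111000000001111111100000000
  ~e = 10101010101010101010101010101010
  ~c = 11110000111100001111000011110000
  (~e & ~c) = 10100000101000001010000010100000
  (~b | (~e & ~c)) = 11111111101000001111111110100000
  ~d = 11001100110011001100110011001100
  ((~b | (~e & ~c)) & ~d) = 11001100100000001100110010000000
  (((~b | (~e & ~c)) & ~d) | c) = 11001111100011111100111110001111

(((~b | (~e & ~c)) & ~d) | c)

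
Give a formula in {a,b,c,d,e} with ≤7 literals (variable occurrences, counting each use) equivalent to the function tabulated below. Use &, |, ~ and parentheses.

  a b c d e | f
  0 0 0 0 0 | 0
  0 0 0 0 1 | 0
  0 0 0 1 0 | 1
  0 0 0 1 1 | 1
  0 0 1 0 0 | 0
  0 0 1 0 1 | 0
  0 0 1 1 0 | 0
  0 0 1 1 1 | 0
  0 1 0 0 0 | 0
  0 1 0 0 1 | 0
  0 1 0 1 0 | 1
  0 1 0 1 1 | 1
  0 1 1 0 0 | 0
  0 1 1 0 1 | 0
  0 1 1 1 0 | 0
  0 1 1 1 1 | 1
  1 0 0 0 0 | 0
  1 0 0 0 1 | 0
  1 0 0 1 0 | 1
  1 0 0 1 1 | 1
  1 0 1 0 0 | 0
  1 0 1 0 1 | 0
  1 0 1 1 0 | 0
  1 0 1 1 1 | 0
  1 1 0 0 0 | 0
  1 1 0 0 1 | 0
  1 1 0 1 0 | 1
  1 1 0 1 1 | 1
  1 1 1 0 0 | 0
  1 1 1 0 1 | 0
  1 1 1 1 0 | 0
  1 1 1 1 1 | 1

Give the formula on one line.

(d & ((b & e) | ~c))

  (b & e) = 00000000010101010000000001010101
  ~c = 11110000111100001111000011110000
  ((b & e) | ~c) = 11110000111101011111000011110101
  (d & ((b & e) | ~c)) = 00110000001100010011000000110001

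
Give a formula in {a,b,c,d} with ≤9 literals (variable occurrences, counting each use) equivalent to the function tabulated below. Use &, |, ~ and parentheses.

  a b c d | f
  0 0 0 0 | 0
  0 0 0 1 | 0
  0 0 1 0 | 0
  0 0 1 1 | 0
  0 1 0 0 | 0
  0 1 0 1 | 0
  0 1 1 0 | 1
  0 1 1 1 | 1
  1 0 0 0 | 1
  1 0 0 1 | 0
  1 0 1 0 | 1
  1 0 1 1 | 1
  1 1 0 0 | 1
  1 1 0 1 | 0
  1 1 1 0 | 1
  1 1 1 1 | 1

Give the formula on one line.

((c | ~d) & ((b & ((d | c) | a)) | a))

  ~d = 1010101010101010
  (c | ~d) = 1011101110111011
  (d | c) = 0111011101110111
  ((d | c) | a) = 0111011111111111
  (b & ((d | c) | a)) = 0000011100001111
  ((b & ((d | c) | a)) | a) = 0000011111111111
  ((c | ~d) & ((b & ((d | c) | a)) | a)) = 0000001110111011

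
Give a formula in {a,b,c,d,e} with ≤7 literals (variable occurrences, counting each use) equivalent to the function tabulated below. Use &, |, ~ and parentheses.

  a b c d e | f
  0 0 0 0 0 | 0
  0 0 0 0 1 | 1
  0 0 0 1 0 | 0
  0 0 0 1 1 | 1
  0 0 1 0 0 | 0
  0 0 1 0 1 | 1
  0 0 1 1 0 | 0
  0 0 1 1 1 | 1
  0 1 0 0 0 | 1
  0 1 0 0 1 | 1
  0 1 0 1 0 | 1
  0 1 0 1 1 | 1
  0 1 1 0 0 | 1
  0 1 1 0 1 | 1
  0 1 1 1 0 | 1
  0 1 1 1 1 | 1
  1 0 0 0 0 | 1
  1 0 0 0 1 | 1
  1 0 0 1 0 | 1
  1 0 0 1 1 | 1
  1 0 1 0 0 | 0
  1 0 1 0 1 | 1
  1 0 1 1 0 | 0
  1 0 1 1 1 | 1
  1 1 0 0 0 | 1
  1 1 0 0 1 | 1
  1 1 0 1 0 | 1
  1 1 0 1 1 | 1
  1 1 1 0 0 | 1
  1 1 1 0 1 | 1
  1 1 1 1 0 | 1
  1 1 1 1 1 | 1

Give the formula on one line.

((e | b) | ((a & ~c) | (~d & (~b & e))))

  (e | b) = 01010101111111110101010111111111
  ~c = 11110000111100001111000011110000
  (a & ~c) = 00000000000000001111000011110000
  ~d = 11001100110011001100110011001100
  ~b = 11111111000000001111111100000000
  (~b & e) = 01010101000000000101010100000000
  (~d & (~b & e)) = 01000100000000000100010000000000
  ((a & ~c) | (~d & (~b & e))) = 01000100000000001111010011110000
  ((e | b) | ((a & ~c) | (~d & (~b & e)))) = 01010101111111111111010111111111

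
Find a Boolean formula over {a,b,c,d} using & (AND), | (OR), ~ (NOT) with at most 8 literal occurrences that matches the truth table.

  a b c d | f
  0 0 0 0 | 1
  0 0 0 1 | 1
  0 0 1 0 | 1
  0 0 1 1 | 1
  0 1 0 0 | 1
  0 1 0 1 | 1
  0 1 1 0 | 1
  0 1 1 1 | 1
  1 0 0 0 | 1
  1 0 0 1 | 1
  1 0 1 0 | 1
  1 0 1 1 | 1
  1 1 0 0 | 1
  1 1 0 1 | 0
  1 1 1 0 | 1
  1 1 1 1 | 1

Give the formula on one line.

((~b | ~a) | (b & (~d | c)))

  ~b = 1111000011110000
  ~a = 1111111100000000
  (~b | ~a) = 1111111111110000
  ~d = 1010101010101010
  (~d | c) = 1011101110111011
  (b & (~d | c)) = 0000101100001011
  ((~b | ~a) | (b & (~d | c))) = 1111111111111011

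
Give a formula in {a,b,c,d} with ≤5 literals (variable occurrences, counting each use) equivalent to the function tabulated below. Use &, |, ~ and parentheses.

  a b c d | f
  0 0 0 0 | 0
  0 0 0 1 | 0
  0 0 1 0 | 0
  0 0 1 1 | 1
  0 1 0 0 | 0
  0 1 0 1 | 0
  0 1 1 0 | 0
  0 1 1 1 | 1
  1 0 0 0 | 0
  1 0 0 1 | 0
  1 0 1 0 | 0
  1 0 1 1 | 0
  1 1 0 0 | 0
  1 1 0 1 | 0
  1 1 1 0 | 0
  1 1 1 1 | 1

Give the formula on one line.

  ~a = 1111111100000000
  (d & b) = 0000010100000101
  (~a | (d & b)) = 1111111100000101
  (d & c) = 0001000100010001
  ((~a | (d & b)) & (d & c)) = 0001000100000001

((~a | (d & b)) & (d & c))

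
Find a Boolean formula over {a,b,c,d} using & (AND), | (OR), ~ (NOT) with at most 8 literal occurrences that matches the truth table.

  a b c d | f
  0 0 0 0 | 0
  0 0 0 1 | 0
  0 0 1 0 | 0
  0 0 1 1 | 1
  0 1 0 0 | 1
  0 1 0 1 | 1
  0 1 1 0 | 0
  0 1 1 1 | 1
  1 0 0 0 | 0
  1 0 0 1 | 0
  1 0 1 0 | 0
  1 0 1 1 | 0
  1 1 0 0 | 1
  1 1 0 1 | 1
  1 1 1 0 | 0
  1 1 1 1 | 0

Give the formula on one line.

  ~c = 1100110011001100
  (d | b) = 0101111101011111
  (~c & (d | b)) = 0100110001001100
  (b & (~c & (d | b))) = 0000110000001100
  ~a = 1111111100000000
  (~a & d) = 0101010100000000
  ((~a & d) | ~c) = 1101110111001100
  (((~a & d) | ~c) & c) = 0001000100000000
  ((b & (~c & (d | b))) | (((~a & d) | ~c) & c)) = 0001110100001100

((b & (~c & (d | b))) | (((~a & d) | ~c) & c))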